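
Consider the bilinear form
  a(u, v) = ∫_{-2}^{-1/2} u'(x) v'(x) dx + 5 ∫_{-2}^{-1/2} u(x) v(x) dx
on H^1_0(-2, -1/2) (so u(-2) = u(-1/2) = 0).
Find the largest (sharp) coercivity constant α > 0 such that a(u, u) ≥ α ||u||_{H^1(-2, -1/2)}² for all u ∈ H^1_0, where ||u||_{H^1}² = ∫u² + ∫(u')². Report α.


α = 1

Coercivity of a(·,·) on H^1_0(-2, -1/2) means a(u, u) ≥ α ||u||_{H^1}² for every u ∈ H^1_0.
The interval has length L = 3/2, and Poincaré/coercivity depend only on L. Here a(u, u) = ∫(u')² + (5)·∫u².
Here c = 5 ≥ 1, so a(u,u) = ∫(u')² + c∫u² ≥ ∫(u')² + ∫u² = ||u||_{H^1}², i.e. α = 1 works. No larger α is possible: a(u,u) ≥ α||u||_{H^1}² means (1−α)∫(u')² ≥ (α−c)∫u², and for the modes u_n = sin(nπ(x−x₀)/L) (x₀ the left endpoint) one has ∫u_n²/∫(u_n')² = (L/(nπ))² → 0, so a(u_n,u_n)/||u_n||_{H^1}² → 1. Hence the optimal constant is α = 1.
Therefore α = 1.


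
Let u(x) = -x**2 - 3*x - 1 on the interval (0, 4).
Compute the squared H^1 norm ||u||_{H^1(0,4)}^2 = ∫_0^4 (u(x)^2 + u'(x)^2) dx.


||u||_{H^1}^2 = 5464/5

The H^1 norm (squared) on an interval (0, L) is
  ||u||_{H^1}^2 = ∫_0^L u(x)^2 dx + ∫_0^L u'(x)^2 dx.
Compute u'(x) = -2*x - 3.
Then u(x)^2 = x**4 + 6*x**3 + 11*x**2 + 6*x + 1 and u'(x)^2 = 4*x**2 + 12*x + 9.
Integrate each monomial from 0 to 4 using ∫_0^4 c·x^n dx = c·4^(n+1)/(n+1):
  ∫_0^4 u(x)^2 dx = ∫_0^4 (x^4 + 6*x^3 + 11*x^2 + 6*x + 1) dx. Term by term:
    ∫_0^4 x^4 dx = 1024/5;  ∫_0^4 6*x^3 dx = 384;  ∫_0^4 11*x^2 dx = 704/3;
    ∫_0^4 6*x dx = 48;  ∫_0^4 1 dx = 4.
  Sum: 1024/5 + 384 + 704/3 + 48 + 4 = 13132/15.
  ∫_0^4 u'(x)^2 dx = ∫_0^4 (4*x^2 + 12*x + 9) dx. Term by term:
    ∫_0^4 4*x^2 dx = 256/3;  ∫_0^4 12*x dx = 96;  ∫_0^4 9 dx = 36.
  Sum: 256/3 + 96 + 36 = 652/3.
Adding: ||u||_{H^1}^2 = 13132/15 + 652/3 = 5464/5.


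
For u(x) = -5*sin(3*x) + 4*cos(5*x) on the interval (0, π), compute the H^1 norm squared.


||u||_{H^1(0,π)}^2 = 333*π

u'(x) = -20*sin(5*x) - 15*cos(3*x).
Expand u² and (u')² and integrate term by term on (0, π), using: for integers n ≥ 1, ∫_0^π sin²(nx) dx = ∫_0^π cos²(nx) dx = π/2; for n ≠ n', ∫_0^π sin(nx)sin(n'x) dx = ∫_0^π cos(nx)cos(n'x) dx = 0; and by product-to-sum, ∫_0^π sin(nx)cos(n'x) dx = ½∫_0^π [sin((n+n')x) + sin((n−n')x)] dx, which is 0 when n+n' is even and 2n/(n²−n'²) when n+n' is odd (it need not vanish on (0, π)).
  u² squared terms: (-5)²·∫sin(3x)² dx = 25·π/2 = 25*π/2;  (4)²·∫cos(5x)² dx = 16·π/2 = 8*π.
  u² cross terms: 2·(-5)·(4)·∫sin(3x)·cos(5x) dx = -40·(0) = 0.
  So ∫_0^π u² dx = 25*π/2 + 8*π + 0 = 41*π/2.
  (u')² squared terms: (-20)²·∫sin(5x)² dx = 400·π/2 = 200*π;  (-15)²·∫cos(3x)² dx = 225·π/2 = 225*π/2.
  (u')² cross terms: 2·(-20)·(-15)·∫sin(5x)·cos(3x) dx = 600·(0) = 0.
  So ∫_0^π (u')² dx = 200*π + 225*π/2 + 0 = 625*π/2.
||u||_{H^1}^2 = (41*π/2) + (625*π/2) = 333*π.


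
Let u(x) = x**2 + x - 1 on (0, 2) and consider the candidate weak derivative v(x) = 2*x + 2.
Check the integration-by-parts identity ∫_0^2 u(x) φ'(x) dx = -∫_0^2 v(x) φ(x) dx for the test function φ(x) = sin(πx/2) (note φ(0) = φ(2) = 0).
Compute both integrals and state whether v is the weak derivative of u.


LHS = -12/π, RHS = -16/π. No, v is not the weak derivative of u.

u(x) = x**2 + x - 1, classical derivative u'(x) = 2*x + 1.
φ(x) = sin(πx/2), so φ'(x) = π*cos(π*x/2)/2.
Note φ(0) = φ(2) = 0, so the boundary term u·φ vanishes.
LHS = ∫_0^2 u(x) φ'(x) dx = ∫_0^2 (π*x^2*cos(π*x/2)/2 + π*x*cos(π*x/2)/2 - π*cos(π*x/2)/2) dx. Term by term:
  ∫_0^2 -π*cos(π*x/2)/2 dx = 0;  ∫_0^2 π*x*cos(π*x/2)/2 dx = -4/π;  ∫_0^2 π*x^2*cos(π*x/2)/2 dx = -8/π.
Sum: 0 − 4/π − 8/π = -12/π.
So LHS = -12/π.
∫_0^2 v(x) φ(x) dx = ∫_0^2 (2*x*sin(π*x/2) + 2*sin(π*x/2)) dx. Term by term:
  ∫_0^2 2*sin(π*x/2) dx = 8/π;  ∫_0^2 2*x*sin(π*x/2) dx = 8/π.
Sum: 8/π + 8/π = 16/π.
So RHS = -∫_0^2 v(x) φ(x) dx = -16/π.
LHS − RHS = 4/π ≠ 0, so the identity fails.
(For a valid weak derivative the identity must hold for EVERY test function, in particular this one. The failure shows v is NOT the weak derivative of u.)
Correct weak derivative would be u'(x) = 2*x + 1.


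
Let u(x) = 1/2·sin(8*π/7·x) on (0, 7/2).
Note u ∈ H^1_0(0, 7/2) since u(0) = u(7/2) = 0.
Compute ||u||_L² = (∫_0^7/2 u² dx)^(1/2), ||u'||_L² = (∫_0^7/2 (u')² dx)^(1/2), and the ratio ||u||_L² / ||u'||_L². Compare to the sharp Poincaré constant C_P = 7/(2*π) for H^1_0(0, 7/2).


||u||_L² / ||u'||_L² = 7/(8*π) < C_P = 7/(2*π).

u(x) = 1/2·sin(8*π/7·x), so u'(x) = 4*π*cos(8*π*x/7)/7.
Writing u(x) = A·sin(kπx/L) with A = 1/2 and k = 4, use ∫_0^L sin²(kπx/L) dx = L/2 and ∫_0^L cos²(kπx/L) dx = L/2.
u² = 1/4·sin²(8*π/7·x) and (u')² = 16*π^2/49·cos²(8*π/7·x), and each of sin², cos² integrates to L/2 = 7/4 over (0, 7/2).
∫_0^7/2 u² dx = 7/16, so ||u||_L² = sqrt(7)/4.
∫_0^7/2 (u')² dx = 4*π^2/7, so ||u'||_L² = 2*sqrt(7)*π/7.
Ratio ||u||_L² / ||u'||_L² = 7/(8*π).
Sharp Poincaré constant on H^1_0(0, 7/2) is C_P = L/π = 7/(2*π), achieved by sin(2*π/7·x).
This is the k = 4 harmonic; the ratio L/(kπ) is strictly less than C_P = L/π, consistent with the sharp inequality ||u||_L² ≤ C_P ||u'||_L².


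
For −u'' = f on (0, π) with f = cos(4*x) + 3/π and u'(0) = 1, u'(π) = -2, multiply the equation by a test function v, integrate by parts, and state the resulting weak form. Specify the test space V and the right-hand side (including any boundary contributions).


V = H^1(0, π) (v unrestricted at boundary; u is determined up to an additive constant); weak form: ∫_0^π u'v' dx = ∫_0^π (cos(4*x) + 3/π) v dx − 2·v(π) − v(0) for all v ∈ V.

Multiply both sides by a test function v and integrate from 0 to π:
  ∫_0^π −u''(x) v(x) dx = ∫_0^π f(x) v(x) dx.
Integrate the LHS by parts once:
  ∫_0^π −u'' v dx = −[u'(x) v(x)]_0^π + ∫_0^π u'(x) v'(x) dx.
Thus ∫_0^π u'(x) v'(x) dx = ∫_0^π f(x) v(x) dx + [u'(x) v(x)]_0^π.
Choose V so that boundary terms are either known or forced to vanish.
u has inhomogeneous Neumann u'(0) = 1, u'(π) = -2. [u' v]_0^π = (-2)·v(π) − (1)·v(0) = − 2·v(π) − v(0). Take V = H^1(0, π); boundary term becomes part of RHS.
Weak formulation: find u (satisfying any essential BC) such that ∫_0^π u'(x) v'(x) dx = ∫_0^π f v dx − 2·v(π) − v(0) for all v ∈ V (Neumann data are natural BCs: they enter the RHS as boundary terms).
Substituting f(x) = cos(4*x) + 3/π, the right-hand side is ∫_0^π (cos(4*x) + 3/π) v dx − 2·v(π) − v(0).
Compatibility check (pure Neumann): taking v ≡ 1 ∈ V gives 0 = ∫_0^π f dx + (-2) − (1), i.e. ∫_0^π f dx must equal u'(0) − u'(π) = 3. Indeed ∫_0^π (cos(4*x) + 3/π) dx = 3, so the data are compatible. The solution is then unique only up to an additive constant (fix it e.g. by requiring ∫_0^π u dx = 0).


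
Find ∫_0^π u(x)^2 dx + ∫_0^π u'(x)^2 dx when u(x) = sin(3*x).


||u||_{H^1(0,π)}^2 = 5*π

u'(x) = 3*cos(3*x).
Expand u² and (u')² and integrate term by term on (0, π), using: for integers n ≥ 1, ∫_0^π sin²(nx) dx = ∫_0^π cos²(nx) dx = π/2; for n ≠ n', ∫_0^π sin(nx)sin(n'x) dx = ∫_0^π cos(nx)cos(n'x) dx = 0; and by product-to-sum, ∫_0^π sin(nx)cos(n'x) dx = ½∫_0^π [sin((n+n')x) + sin((n−n')x)] dx, which is 0 when n+n' is even and 2n/(n²−n'²) when n+n' is odd (it need not vanish on (0, π)).
  u² squared terms: (1)²·∫sin(3x)² dx = 1·π/2 = π/2.
  So ∫_0^π u² dx = π/2.
  (u')² squared terms: (3)²·∫cos(3x)² dx = 9·π/2 = 9*π/2.
  So ∫_0^π (u')² dx = 9*π/2.
||u||_{H^1}^2 = (π/2) + (9*π/2) = 5*π.


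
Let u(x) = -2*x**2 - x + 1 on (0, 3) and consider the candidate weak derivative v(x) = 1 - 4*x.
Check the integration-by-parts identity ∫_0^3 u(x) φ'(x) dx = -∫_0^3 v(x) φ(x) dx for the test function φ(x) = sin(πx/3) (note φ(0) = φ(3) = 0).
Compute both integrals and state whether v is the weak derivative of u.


LHS = 42/π, RHS = 30/π. No, v is not the weak derivative of u.

u(x) = -2*x**2 - x + 1, classical derivative u'(x) = -4*x - 1.
φ(x) = sin(πx/3), so φ'(x) = π*cos(π*x/3)/3.
Note φ(0) = φ(3) = 0, so the boundary term u·φ vanishes.
LHS = ∫_0^3 u(x) φ'(x) dx = ∫_0^3 (-2*π*x^2*cos(π*x/3)/3 - π*x*cos(π*x/3)/3 + π*cos(π*x/3)/3) dx. Term by term:
  ∫_0^3 π*cos(π*x/3)/3 dx = 0;  ∫_0^3 -2*π*x^2*cos(π*x/3)/3 dx = 36/π;  ∫_0^3 -π*x*cos(π*x/3)/3 dx = 6/π.
Sum: 0 + 36/π + 6/π = 42/π.
So LHS = 42/π.
∫_0^3 v(x) φ(x) dx = ∫_0^3 (-4*x*sin(π*x/3) + sin(π*x/3)) dx. Term by term:
  ∫_0^3 -4*x*sin(π*x/3) dx = -36/π;  ∫_0^3 sin(π*x/3) dx = 6/π.
Sum: -36/π + 6/π = -30/π.
So RHS = -∫_0^3 v(x) φ(x) dx = 30/π.
LHS − RHS = 12/π ≠ 0, so the identity fails.
(For a valid weak derivative the identity must hold for EVERY test function, in particular this one. The failure shows v is NOT the weak derivative of u.)
Correct weak derivative would be u'(x) = -4*x - 1.


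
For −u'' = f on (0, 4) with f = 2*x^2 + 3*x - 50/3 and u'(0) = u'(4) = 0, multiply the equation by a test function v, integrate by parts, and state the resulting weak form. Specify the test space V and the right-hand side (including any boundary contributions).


V = H^1(0, 4) (no boundary constraint on v; u is determined up to an additive constant); weak form: ∫_0^4 u'v' dx = ∫_0^4 (2*x^2 + 3*x - 50/3) v dx for all v ∈ V.

Multiply both sides by a test function v and integrate from 0 to 4:
  ∫_0^4 −u''(x) v(x) dx = ∫_0^4 f(x) v(x) dx.
Integrate the LHS by parts once:
  ∫_0^4 −u'' v dx = −[u'(x) v(x)]_0^4 + ∫_0^4 u'(x) v'(x) dx.
Thus ∫_0^4 u'(x) v'(x) dx = ∫_0^4 f(x) v(x) dx + [u'(x) v(x)]_0^4.
Choose V so that boundary terms are either known or forced to vanish.
u has homogeneous Neumann: u'(0) = u'(4) = 0. So [u' v]_0^4 = 0·v(4) − 0·v(0) = 0 for any v; take V = H^1(0, 4).
Weak formulation: find u (satisfying any essential BC) such that ∫_0^4 u'(x) v'(x) dx = ∫_0^4 f v dx for all v ∈ V (homogeneous Neumann, so boundary terms vanish).
Substituting f(x) = 2*x^2 + 3*x - 50/3, the right-hand side is ∫_0^4 (2*x^2 + 3*x - 50/3) v dx.
Compatibility check (pure Neumann): taking v ≡ 1 ∈ V gives 0 = ∫_0^4 f dx + (0) − (0), i.e. ∫_0^4 f dx must equal u'(0) − u'(4) = 0. Indeed ∫_0^4 (2*x^2 + 3*x - 50/3) dx = 0, so the data are compatible. The solution is then unique only up to an additive constant (fix it e.g. by requiring ∫_0^4 u dx = 0).


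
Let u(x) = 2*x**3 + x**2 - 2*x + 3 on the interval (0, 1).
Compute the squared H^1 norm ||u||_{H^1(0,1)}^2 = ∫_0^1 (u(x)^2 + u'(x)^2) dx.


||u||_{H^1}^2 = 1544/105

The H^1 norm (squared) on an interval (0, L) is
  ||u||_{H^1}^2 = ∫_0^L u(x)^2 dx + ∫_0^L u'(x)^2 dx.
Compute u'(x) = 6*x**2 + 2*x - 2.
Then u(x)^2 = 4*x**6 + 4*x**5 - 7*x**4 + 8*x**3 + 10*x**2 - 12*x + 9 and u'(x)^2 = 36*x**4 + 24*x**3 - 20*x**2 - 8*x + 4.
Integrate each monomial from 0 to 1 using ∫_0^1 c·x^n dx = c·1^(n+1)/(n+1):
  ∫_0^1 u(x)^2 dx = ∫_0^1 (4*x^6 + 4*x^5 - 7*x^4 + 8*x^3 + 10*x^2 - 12*x + 9) dx. Term by term:
    ∫_0^1 4*x^6 dx = 4/7;  ∫_0^1 4*x^5 dx = 2/3;  ∫_0^1 -7*x^4 dx = -7/5;
    ∫_0^1 8*x^3 dx = 2;  ∫_0^1 10*x^2 dx = 10/3;  ∫_0^1 -12*x dx = -6;
    ∫_0^1 9 dx = 9.
  Sum: 4/7 + 2/3 − 7/5 + 2 + 10/3 − 6 + 9 = 286/35.
  ∫_0^1 u'(x)^2 dx = ∫_0^1 (36*x^4 + 24*x^3 - 20*x^2 - 8*x + 4) dx. Term by term:
    ∫_0^1 36*x^4 dx = 36/5;  ∫_0^1 24*x^3 dx = 6;  ∫_0^1 -20*x^2 dx = -20/3;
    ∫_0^1 -8*x dx = -4;  ∫_0^1 4 dx = 4.
  Sum: 36/5 + 6 − 20/3 − 4 + 4 = 98/15.
Adding: ||u||_{H^1}^2 = 286/35 + 98/15 = 1544/105.


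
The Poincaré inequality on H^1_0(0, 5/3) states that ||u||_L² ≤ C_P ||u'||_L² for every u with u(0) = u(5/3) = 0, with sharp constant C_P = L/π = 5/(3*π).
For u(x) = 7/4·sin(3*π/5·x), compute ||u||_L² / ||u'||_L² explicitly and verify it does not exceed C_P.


||u||_L² / ||u'||_L² = 5/(3*π) = C_P.

u(x) = 7/4·sin(3*π/5·x), so u'(x) = 21*π*cos(3*π*x/5)/20.
Writing u(x) = A·sin(kπx/L) with A = 7/4 and k = 1, use ∫_0^L sin²(kπx/L) dx = L/2 and ∫_0^L cos²(kπx/L) dx = L/2.
u² = 49/16·sin²(3*π/5·x) and (u')² = 441*π^2/400·cos²(3*π/5·x), and each of sin², cos² integrates to L/2 = 5/6 over (0, 5/3).
∫_0^5/3 u² dx = 245/96, so ||u||_L² = 7*sqrt(30)/24.
∫_0^5/3 (u')² dx = 147*π^2/160, so ||u'||_L² = 7*sqrt(30)*π/40.
Ratio ||u||_L² / ||u'||_L² = 5/(3*π).
Sharp Poincaré constant on H^1_0(0, 5/3) is C_P = L/π = 5/(3*π), achieved by sin(3*π/5·x).
This is the k = 1 eigenfunction (up to amplitude), so the ratio equals the sharp Poincaré constant exactly.


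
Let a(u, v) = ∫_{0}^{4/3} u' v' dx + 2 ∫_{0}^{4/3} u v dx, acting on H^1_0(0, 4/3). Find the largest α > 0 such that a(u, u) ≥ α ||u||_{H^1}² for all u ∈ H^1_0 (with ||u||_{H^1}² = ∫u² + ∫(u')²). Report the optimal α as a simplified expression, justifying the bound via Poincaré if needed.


α = 1

Coercivity of a(·,·) on H^1_0(0, 4/3) means a(u, u) ≥ α ||u||_{H^1}² for every u ∈ H^1_0.
The interval has length L = 4/3, and Poincaré/coercivity depend only on L. Here a(u, u) = ∫(u')² + (2)·∫u².
Here c = 2 ≥ 1, so a(u,u) = ∫(u')² + c∫u² ≥ ∫(u')² + ∫u² = ||u||_{H^1}², i.e. α = 1 works. No larger α is possible: a(u,u) ≥ α||u||_{H^1}² means (1−α)∫(u')² ≥ (α−c)∫u², and for the modes u_n = sin(nπ(x−x₀)/L) (x₀ the left endpoint) one has ∫u_n²/∫(u_n')² = (L/(nπ))² → 0, so a(u_n,u_n)/||u_n||_{H^1}² → 1. Hence the optimal constant is α = 1.
Therefore α = 1.


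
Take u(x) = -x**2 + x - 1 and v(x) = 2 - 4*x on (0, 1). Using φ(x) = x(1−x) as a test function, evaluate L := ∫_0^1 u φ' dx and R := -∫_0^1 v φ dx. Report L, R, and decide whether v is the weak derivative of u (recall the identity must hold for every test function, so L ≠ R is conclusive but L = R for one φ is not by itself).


LHS = 0, RHS = 0. No, v is not the weak derivative of u.

u(x) = -x**2 + x - 1, classical derivative u'(x) = 1 - 2*x.
φ(x) = x(1−x), so φ'(x) = 1 - 2*x.
Note φ(0) = φ(1) = 0, so the boundary term u·φ vanishes.
LHS = ∫_0^1 u(x) φ'(x) dx = ∫_0^1 (2*x^3 - 3*x^2 + 3*x - 1) dx. Term by term:
  ∫_0^1 2*x^3 dx = 1/2;  ∫_0^1 -3*x^2 dx = -1;  ∫_0^1 3*x dx = 3/2;
  ∫_0^1 -1 dx = -1.
Sum: 1/2 − 1 + 3/2 − 1 = 0.
So LHS = 0.
∫_0^1 v(x) φ(x) dx = ∫_0^1 (4*x^3 - 6*x^2 + 2*x) dx. Term by term:
  ∫_0^1 4*x^3 dx = 1;  ∫_0^1 -6*x^2 dx = -2;  ∫_0^1 2*x dx = 1.
Sum: 1 − 2 + 1 = 0.
So RHS = -∫_0^1 v(x) φ(x) dx = 0.
LHS = RHS, so the identity holds for this particular φ. But this is necessary, not sufficient: a weak derivative must satisfy the identity for EVERY test function in C_c^∞(0, 1).
Here u is smooth, so its weak derivative equals its classical derivative u'(x) = 1 - 2*x. Since v(x) = 2 - 4*x ≠ u'(x), v is NOT the weak derivative of u — the agreement for this single φ is a coincidence (the difference v − u' happens to be L²-orthogonal to this φ).


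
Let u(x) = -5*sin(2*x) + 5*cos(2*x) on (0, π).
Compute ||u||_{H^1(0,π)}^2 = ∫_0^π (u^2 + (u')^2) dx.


||u||_{H^1(0,π)}^2 = 125*π

u'(x) = -10*sin(2*x) - 10*cos(2*x).
Expand u² and (u')² and integrate term by term on (0, π), using: for integers n ≥ 1, ∫_0^π sin²(nx) dx = ∫_0^π cos²(nx) dx = π/2; for n ≠ n', ∫_0^π sin(nx)sin(n'x) dx = ∫_0^π cos(nx)cos(n'x) dx = 0; and by product-to-sum, ∫_0^π sin(nx)cos(n'x) dx = ½∫_0^π [sin((n+n')x) + sin((n−n')x)] dx, which is 0 when n+n' is even and 2n/(n²−n'²) when n+n' is odd (it need not vanish on (0, π)).
  u² squared terms: (-5)²·∫sin(2x)² dx = 25·π/2 = 25*π/2;  (5)²·∫cos(2x)² dx = 25·π/2 = 25*π/2.
  u² cross terms: 2·(-5)·(5)·∫sin(2x)·cos(2x) dx = -50·(0) = 0.
  So ∫_0^π u² dx = 25*π/2 + 25*π/2 + 0 = 25*π.
  (u')² squared terms: (-10)²·∫cos(2x)² dx = 100·π/2 = 50*π;  (-10)²·∫sin(2x)² dx = 100·π/2 = 50*π.
  (u')² cross terms: 2·(-10)·(-10)·∫cos(2x)·sin(2x) dx = 200·(0) = 0.
  So ∫_0^π (u')² dx = 50*π + 50*π + 0 = 100*π.
||u||_{H^1}^2 = (25*π) + (100*π) = 125*π.


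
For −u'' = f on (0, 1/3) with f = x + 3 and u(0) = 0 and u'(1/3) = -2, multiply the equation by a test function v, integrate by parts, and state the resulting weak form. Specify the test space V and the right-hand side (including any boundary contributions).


V = {v ∈ H^1(0, 1/3) : v(0) = 0} (test functions vanish at x = 0 where u is specified); weak form: ∫_0^1/3 u'v' dx = ∫_0^1/3 (x + 3) v dx − 2·v(1/3) for all v ∈ V.

Multiply both sides by a test function v and integrate from 0 to 1/3:
  ∫_0^1/3 −u''(x) v(x) dx = ∫_0^1/3 f(x) v(x) dx.
Integrate the LHS by parts once:
  ∫_0^1/3 −u'' v dx = −[u'(x) v(x)]_0^1/3 + ∫_0^1/3 u'(x) v'(x) dx.
Thus ∫_0^1/3 u'(x) v'(x) dx = ∫_0^1/3 f(x) v(x) dx + [u'(x) v(x)]_0^1/3.
Choose V so that boundary terms are either known or forced to vanish.
Mixed BC: u(0) = 0 (Dirichlet) and u'(1/3) = -2 (Neumann). Define V = {v ∈ H^1(0, 1/3) : v(0) = 0}. Then [u' v]_0^1/3 = u'(1/3)·v(1/3) − u'(0)·0 = − 2·v(1/3).
Weak formulation: find u (satisfying any essential BC) such that ∫_0^1/3 u'(x) v'(x) dx = ∫_0^1/3 f v dx − 2·v(1/3) for all v ∈ V (Dirichlet at 0 absorbed into V; Neumann datum at x = 1/3 contributes the boundary term).
Substituting f(x) = x + 3, the right-hand side is ∫_0^1/3 (x + 3) v dx − 2·v(1/3).


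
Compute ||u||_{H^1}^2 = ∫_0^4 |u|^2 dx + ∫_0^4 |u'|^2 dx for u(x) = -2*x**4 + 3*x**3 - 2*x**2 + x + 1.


||u||_{H^1}^2 = 39250952/315

The H^1 norm (squared) on an interval (0, L) is
  ||u||_{H^1}^2 = ∫_0^L u(x)^2 dx + ∫_0^L u'(x)^2 dx.
Compute u'(x) = -8*x**3 + 9*x**2 - 4*x + 1.
Then u(x)^2 = 4*x**8 - 12*x**7 + 17*x**6 - 16*x**5 + 6*x**4 + 2*x**3 - 3*x**2 + 2*x + 1 and u'(x)^2 = 64*x**6 - 144*x**5 + 145*x**4 - 88*x**3 + 34*x**2 - 8*x + 1.
Integrate each monomial from 0 to 4 using ∫_0^4 c·x^n dx = c·4^(n+1)/(n+1):
  ∫_0^4 u(x)^2 dx = ∫_0^4 (4*x^8 - 12*x^7 + 17*x^6 - 16*x^5 + 6*x^4 + 2*x^3 - 3*x^2 + 2*x + 1) dx. Term by term:
    ∫_0^4 4*x^8 dx = 1048576/9;  ∫_0^4 -12*x^7 dx = -98304;  ∫_0^4 17*x^6 dx = 278528/7;
    ∫_0^4 -16*x^5 dx = -32768/3;  ∫_0^4 6*x^4 dx = 6144/5;  ∫_0^4 2*x^3 dx = 128;
    ∫_0^4 -3*x^2 dx = -64;  ∫_0^4 2*x dx = 16;  ∫_0^4 1 dx = 4.
  Sum: 1048576/9 − 98304 + 278528/7 − 32768/3 + 6144/5 + 128 − 64 + 16 + 4 = 15241052/315.
  ∫_0^4 u'(x)^2 dx = ∫_0^4 (64*x^6 - 144*x^5 + 145*x^4 - 88*x^3 + 34*x^2 - 8*x + 1) dx. Term by term:
    ∫_0^4 64*x^6 dx = 1048576/7;  ∫_0^4 -144*x^5 dx = -98304;  ∫_0^4 145*x^4 dx = 29696;
    ∫_0^4 -88*x^3 dx = -5632;  ∫_0^4 34*x^2 dx = 2176/3;  ∫_0^4 -8*x dx = -64;
    ∫_0^4 1 dx = 4.
  Sum: 1048576/7 − 98304 + 29696 − 5632 + 2176/3 − 64 + 4 = 1600660/21.
Adding: ||u||_{H^1}^2 = 15241052/315 + 1600660/21 = 39250952/315.


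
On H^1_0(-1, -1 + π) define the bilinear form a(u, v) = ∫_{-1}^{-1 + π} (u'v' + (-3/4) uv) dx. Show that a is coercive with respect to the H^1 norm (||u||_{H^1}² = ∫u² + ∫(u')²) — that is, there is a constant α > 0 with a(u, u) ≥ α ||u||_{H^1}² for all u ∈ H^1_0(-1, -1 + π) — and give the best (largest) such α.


α = 1/8

Coercivity of a(·,·) on H^1_0(-1, -1 + π) means a(u, u) ≥ α ||u||_{H^1}² for every u ∈ H^1_0.
The interval has length L = π, and Poincaré/coercivity depend only on L. Here a(u, u) = ∫(u')² + (-3/4)·∫u².
Here c = -3/4 < 0 with |c| < (π/L)² = 1, so coercivity still holds. The condition a(u,u) ≥ α||u||_{H^1}² reads (1−α)∫(u')² ≥ (α−c)∫u². Any admissible α is ≤ 1 (rapidly oscillating u have ∫u²/∫(u')² → 0), and α = 1 would force 0 ≥ (1−c)∫u², impossible since c < 1; so 1−α > 0. By the sharp Poincaré inequality on H^1_0 of an interval of length L, ∫(u')² ≥ (π/L)²∫u² with equality for the first sine mode sin(π(x−x₀)/L) (x₀ the left endpoint), so the inequality holds for all u iff (1−α)(π/L)² ≥ α − c, i.e. α ≤ ((π/L)² + c)/((π/L)² + 1) = (1 + c(L/π)²)/(1 + (L/π)²). (Direct route, valid since c ≤ 0: Poincaré gives c∫u² ≥ c(L/π)²∫(u')², so a(u,u) ≥ (1 + c(L/π)²)∫(u')², while ||u||_{H^1}² ≤ (1 + (L/π)²)∫(u')²; dividing yields the same α.) With (π/L)² = 1 and c = -3/4, the largest admissible constant is α = ((π/L)² + c)/((π/L)² + 1).
Simplifying, α = 1/8.


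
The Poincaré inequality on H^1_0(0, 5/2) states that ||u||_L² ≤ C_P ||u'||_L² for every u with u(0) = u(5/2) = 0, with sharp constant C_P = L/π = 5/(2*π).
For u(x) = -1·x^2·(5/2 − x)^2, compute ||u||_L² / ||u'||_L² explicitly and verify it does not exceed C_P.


||u||_L² / ||u'||_L² = 5*sqrt(3)/12 < C_P = 5/(2*π).

u(x) = -1·x^2·(5/2 − x)^2, so u'(x) = x*(-8*x^2 + 30*x - 25)/2.
u(x) = -1·x^2·(5/2 − x)^2 vanishes at x = 0 and x = 5/2, so u ∈ H^1_0(0, 5/2). Differentiate via the product rule and integrate the resulting polynomials term by term.
  ∫_0^5/2 u² dx = ∫_0^5/2 (x^8 - 10*x^7 + 75*x^6/2 - 125*x^5/2 + 625*x^4/16) dx. Term by term:
    ∫_0^5/2 x^8 dx = 1953125/4608;  ∫_0^5/2 -10*x^7 dx = -1953125/1024;  ∫_0^5/2 75*x^6/2 dx = 5859375/1792;
    ∫_0^5/2 -125*x^5/2 dx = -1953125/768;  ∫_0^5/2 625*x^4/16 dx = 390625/512.
  Sum: 1953125/4608 − 1953125/1024 + 5859375/1792 − 1953125/768 + 390625/512 = 390625/64512.
  ∫_0^5/2 (u')² dx = ∫_0^5/2 (16*x^6 - 120*x^5 + 325*x^4 - 375*x^3 + 625*x^2/4) dx. Term by term:
    ∫_0^5/2 16*x^6 dx = 78125/56;  ∫_0^5/2 -120*x^5 dx = -78125/16;  ∫_0^5/2 325*x^4 dx = 203125/32;
    ∫_0^5/2 -375*x^3 dx = -234375/64;  ∫_0^5/2 625*x^2/4 dx = 78125/96.
  Sum: 78125/56 − 78125/16 + 203125/32 − 234375/64 + 78125/96 = 15625/1344.
∫_0^5/2 u² dx = 390625/64512, so ||u||_L² = 625*sqrt(7)/672.
∫_0^5/2 (u')² dx = 15625/1344, so ||u'||_L² = 125*sqrt(21)/168.
Ratio ||u||_L² / ||u'||_L² = 5*sqrt(3)/12.
Sharp Poincaré constant on H^1_0(0, 5/2) is C_P = L/π = 5/(2*π), achieved by sin(2*π/5·x).
A polynomial bump cannot attain the sharp Poincaré constant (only the first sine eigenfunction does), so the ratio is strictly less than C_P, consistent with ||u||_L² ≤ C_P ||u'||_L².


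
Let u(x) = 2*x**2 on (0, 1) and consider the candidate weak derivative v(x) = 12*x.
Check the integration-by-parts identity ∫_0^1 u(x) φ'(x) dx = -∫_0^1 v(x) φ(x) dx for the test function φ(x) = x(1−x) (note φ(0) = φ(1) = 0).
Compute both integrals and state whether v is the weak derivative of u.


LHS = -1/3, RHS = -1. No, v is not the weak derivative of u.

u(x) = 2*x**2, classical derivative u'(x) = 4*x.
φ(x) = x(1−x), so φ'(x) = 1 - 2*x.
Note φ(0) = φ(1) = 0, so the boundary term u·φ vanishes.
LHS = ∫_0^1 u(x) φ'(x) dx = ∫_0^1 (-4*x^3 + 2*x^2) dx. Term by term:
  ∫_0^1 -4*x^3 dx = -1;  ∫_0^1 2*x^2 dx = 2/3.
Sum: -1 + 2/3 = -1/3.
So LHS = -1/3.
∫_0^1 v(x) φ(x) dx = ∫_0^1 (-12*x^3 + 12*x^2) dx. Term by term:
  ∫_0^1 -12*x^3 dx = -3;  ∫_0^1 12*x^2 dx = 4.
Sum: -3 + 4 = 1.
So RHS = -∫_0^1 v(x) φ(x) dx = -1.
LHS − RHS = 2/3 ≠ 0, so the identity fails.
(For a valid weak derivative the identity must hold for EVERY test function, in particular this one. The failure shows v is NOT the weak derivative of u.)
Correct weak derivative would be u'(x) = 4*x.


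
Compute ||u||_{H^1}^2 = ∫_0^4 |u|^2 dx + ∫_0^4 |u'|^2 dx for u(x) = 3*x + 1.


||u||_{H^1}^2 = 280

The H^1 norm (squared) on an interval (0, L) is
  ||u||_{H^1}^2 = ∫_0^L u(x)^2 dx + ∫_0^L u'(x)^2 dx.
Compute u'(x) = 3.
Then u(x)^2 = 9*x**2 + 6*x + 1 and u'(x)^2 = 9.
Integrate each monomial from 0 to 4 using ∫_0^4 c·x^n dx = c·4^(n+1)/(n+1):
  ∫_0^4 u(x)^2 dx = ∫_0^4 (9*x^2 + 6*x + 1) dx. Term by term:
    ∫_0^4 9*x^2 dx = 192;  ∫_0^4 6*x dx = 48;  ∫_0^4 1 dx = 4.
  Sum: 192 + 48 + 4 = 244.
  ∫_0^4 u'(x)^2 dx = ∫_0^4 (9) dx. Term by term:
    ∫_0^4 9 dx = 36.
Adding: ||u||_{H^1}^2 = 244 + 36 = 280.


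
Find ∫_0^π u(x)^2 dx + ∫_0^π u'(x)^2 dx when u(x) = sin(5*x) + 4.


||u||_{H^1(0,π)}^2 = 16/5 + 29*π

u'(x) = 5*cos(5*x).
Expand u² and (u')² and integrate term by term on (0, π), using: for integers n ≥ 1, ∫_0^π sin²(nx) dx = ∫_0^π cos²(nx) dx = π/2; for n ≠ n', ∫_0^π sin(nx)sin(n'x) dx = ∫_0^π cos(nx)cos(n'x) dx = 0; and by product-to-sum, ∫_0^π sin(nx)cos(n'x) dx = ½∫_0^π [sin((n+n')x) + sin((n−n')x)] dx, which is 0 when n+n' is even and 2n/(n²−n'²) when n+n' is odd (it need not vanish on (0, π)). For the constant mode: ∫_0^π 1 dx = π, ∫_0^π cos(nx) dx = 0, ∫_0^π sin(nx) dx = (1−(−1)^n)/n.
  u² squared terms: (4)²·∫1 dx = 16·π = 16*π;  (1)²·∫sin(5x)² dx = 1·π/2 = π/2.
  u² cross terms: 2·(4)·(1)·∫1·sin(5x) dx = 8·(2/5) = 16/5.
  So ∫_0^π u² dx = 16*π + π/2 + 16/5 = 16/5 + 33*π/2.
  (u')² squared terms: (5)²·∫cos(5x)² dx = 25·π/2 = 25*π/2.
  So ∫_0^π (u')² dx = 25*π/2.
||u||_{H^1}^2 = (16/5 + 33*π/2) + (25*π/2) = 16/5 + 29*π.


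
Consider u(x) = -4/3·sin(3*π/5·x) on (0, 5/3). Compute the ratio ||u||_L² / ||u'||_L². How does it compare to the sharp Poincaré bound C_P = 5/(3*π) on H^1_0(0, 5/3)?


||u||_L² / ||u'||_L² = 5/(3*π) = C_P.

u(x) = -4/3·sin(3*π/5·x), so u'(x) = -4*π*cos(3*π*x/5)/5.
Writing u(x) = A·sin(kπx/L) with A = -4/3 and k = 1, use ∫_0^L sin²(kπx/L) dx = L/2 and ∫_0^L cos²(kπx/L) dx = L/2.
u² = 16/9·sin²(3*π/5·x) and (u')² = 16*π^2/25·cos²(3*π/5·x), and each of sin², cos² integrates to L/2 = 5/6 over (0, 5/3).
∫_0^5/3 u² dx = 40/27, so ||u||_L² = 2*sqrt(30)/9.
∫_0^5/3 (u')² dx = 8*π^2/15, so ||u'||_L² = 2*sqrt(30)*π/15.
Ratio ||u||_L² / ||u'||_L² = 5/(3*π).
Sharp Poincaré constant on H^1_0(0, 5/3) is C_P = L/π = 5/(3*π), achieved by sin(3*π/5·x).
This is the k = 1 eigenfunction (up to amplitude), so the ratio equals the sharp Poincaré constant exactly.


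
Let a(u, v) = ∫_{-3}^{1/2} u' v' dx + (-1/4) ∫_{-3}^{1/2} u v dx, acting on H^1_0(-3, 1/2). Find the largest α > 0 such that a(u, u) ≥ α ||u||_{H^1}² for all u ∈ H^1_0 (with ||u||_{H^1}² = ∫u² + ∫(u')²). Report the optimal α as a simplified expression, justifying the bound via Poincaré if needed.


α = (-49 + 16*π^2)/(4*(4*π^2 + 49))

Coercivity of a(·,·) on H^1_0(-3, 1/2) means a(u, u) ≥ α ||u||_{H^1}² for every u ∈ H^1_0.
The interval has length L = 7/2, and Poincaré/coercivity depend only on L. Here a(u, u) = ∫(u')² + (-1/4)·∫u².
Here c = -1/4 < 0 with |c| < (π/L)² = 4*π^2/49, so coercivity still holds. The condition a(u,u) ≥ α||u||_{H^1}² reads (1−α)∫(u')² ≥ (α−c)∫u². Any admissible α is ≤ 1 (rapidly oscillating u have ∫u²/∫(u')² → 0), and α = 1 would force 0 ≥ (1−c)∫u², impossible since c < 1; so 1−α > 0. By the sharp Poincaré inequality on H^1_0 of an interval of length L, ∫(u')² ≥ (π/L)²∫u² with equality for the first sine mode sin(π(x−x₀)/L) (x₀ the left endpoint), so the inequality holds for all u iff (1−α)(π/L)² ≥ α − c, i.e. α ≤ ((π/L)² + c)/((π/L)² + 1) = (1 + c(L/π)²)/(1 + (L/π)²). (Direct route, valid since c ≤ 0: Poincaré gives c∫u² ≥ c(L/π)²∫(u')², so a(u,u) ≥ (1 + c(L/π)²)∫(u')², while ||u||_{H^1}² ≤ (1 + (L/π)²)∫(u')²; dividing yields the same α.) With (π/L)² = 4*π^2/49 and c = -1/4, the largest admissible constant is α = ((π/L)² + c)/((π/L)² + 1).
Simplifying, α = (-49 + 16*π^2)/(4*(4*π^2 + 49)).


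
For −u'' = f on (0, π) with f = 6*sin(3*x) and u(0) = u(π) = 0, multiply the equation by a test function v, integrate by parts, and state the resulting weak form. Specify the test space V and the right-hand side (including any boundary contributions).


V = H^1_0(0, π) (so v(0) = v(π) = 0); weak form: ∫_0^π u'v' dx = ∫_0^π (6*sin(3*x)) v dx for all v ∈ V.

Multiply both sides by a test function v and integrate from 0 to π:
  ∫_0^π −u''(x) v(x) dx = ∫_0^π f(x) v(x) dx.
Integrate the LHS by parts once:
  ∫_0^π −u'' v dx = −[u'(x) v(x)]_0^π + ∫_0^π u'(x) v'(x) dx.
Thus ∫_0^π u'(x) v'(x) dx = ∫_0^π f(x) v(x) dx + [u'(x) v(x)]_0^π.
Choose V so that boundary terms are either known or forced to vanish.
u is Dirichlet: u(0) = u(π) = 0. Let V = H^1_0(0, π); then v(0) = v(π) = 0, and [u' v]_0^π = 0.
Weak formulation: find u (satisfying any essential BC) such that ∫_0^π u'(x) v'(x) dx = ∫_0^π f v dx for all v ∈ V.
Substituting f(x) = 6*sin(3*x), the right-hand side is ∫_0^π (6*sin(3*x)) v dx.


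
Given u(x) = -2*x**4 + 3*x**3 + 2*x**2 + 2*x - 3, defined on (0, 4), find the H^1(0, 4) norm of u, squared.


||u||_{H^1}^2 = 5476396/63

The H^1 norm (squared) on an interval (0, L) is
  ||u||_{H^1}^2 = ∫_0^L u(x)^2 dx + ∫_0^L u'(x)^2 dx.
Compute u'(x) = -8*x**3 + 9*x**2 + 4*x + 2.
Then u(x)^2 = 4*x**8 - 12*x**7 + x**6 + 4*x**5 + 28*x**4 - 10*x**3 - 8*x**2 - 12*x + 9 and u'(x)^2 = 64*x**6 - 144*x**5 + 17*x**4 + 40*x**3 + 52*x**2 + 16*x + 4.
Integrate each monomial from 0 to 4 using ∫_0^4 c·x^n dx = c·4^(n+1)/(n+1):
  ∫_0^4 u(x)^2 dx = ∫_0^4 (4*x^8 - 12*x^7 + x^6 + 4*x^5 + 28*x^4 - 10*x^3 - 8*x^2 - 12*x + 9) dx. Term by term:
    ∫_0^4 4*x^8 dx = 1048576/9;  ∫_0^4 -12*x^7 dx = -98304;  ∫_0^4 x^6 dx = 16384/7;
    ∫_0^4 4*x^5 dx = 8192/3;  ∫_0^4 28*x^4 dx = 28672/5;  ∫_0^4 -10*x^3 dx = -640;
    ∫_0^4 -8*x^2 dx = -512/3;  ∫_0^4 -12*x dx = -96;  ∫_0^4 9 dx = 36.
  Sum: 1048576/9 − 98304 + 16384/7 + 8192/3 + 28672/5 − 640 − 512/3 − 96 + 36 = 8863916/315.
  ∫_0^4 u'(x)^2 dx = ∫_0^4 (64*x^6 - 144*x^5 + 17*x^4 + 40*x^3 + 52*x^2 + 16*x + 4) dx. Term by term:
    ∫_0^4 64*x^6 dx = 1048576/7;  ∫_0^4 -144*x^5 dx = -98304;  ∫_0^4 17*x^4 dx = 17408/5;
    ∫_0^4 40*x^3 dx = 2560;  ∫_0^4 52*x^2 dx = 3328/3;  ∫_0^4 16*x dx = 128;
    ∫_0^4 4 dx = 16.
  Sum: 1048576/7 − 98304 + 17408/5 + 2560 + 3328/3 + 128 + 16 = 6172688/105.
Adding: ||u||_{H^1}^2 = 8863916/315 + 6172688/105 = 5476396/63.


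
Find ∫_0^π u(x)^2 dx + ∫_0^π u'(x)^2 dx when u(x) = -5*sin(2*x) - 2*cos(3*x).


||u||_{H^1(0,π)}^2 = -160 + 165*π/2

u'(x) = 6*sin(3*x) - 10*cos(2*x).
Expand u² and (u')² and integrate term by term on (0, π), using: for integers n ≥ 1, ∫_0^π sin²(nx) dx = ∫_0^π cos²(nx) dx = π/2; for n ≠ n', ∫_0^π sin(nx)sin(n'x) dx = ∫_0^π cos(nx)cos(n'x) dx = 0; and by product-to-sum, ∫_0^π sin(nx)cos(n'x) dx = ½∫_0^π [sin((n+n')x) + sin((n−n')x)] dx, which is 0 when n+n' is even and 2n/(n²−n'²) when n+n' is odd (it need not vanish on (0, π)).
  u² squared terms: (-5)²·∫sin(2x)² dx = 25·π/2 = 25*π/2;  (-2)²·∫cos(3x)² dx = 4·π/2 = 2*π.
  u² cross terms: 2·(-5)·(-2)·∫sin(2x)·cos(3x) dx = 20·(-4/5) = -16.
  So ∫_0^π u² dx = 25*π/2 + 2*π − 16 = -16 + 29*π/2.
  (u')² squared terms: (-10)²·∫cos(2x)² dx = 100·π/2 = 50*π;  (6)²·∫sin(3x)² dx = 36·π/2 = 18*π.
  (u')² cross terms: 2·(-10)·(6)·∫cos(2x)·sin(3x) dx = -120·(6/5) = -144.
  So ∫_0^π (u')² dx = 50*π + 18*π − 144 = -144 + 68*π.
||u||_{H^1}^2 = (-16 + 29*π/2) + (-144 + 68*π) = -160 + 165*π/2.


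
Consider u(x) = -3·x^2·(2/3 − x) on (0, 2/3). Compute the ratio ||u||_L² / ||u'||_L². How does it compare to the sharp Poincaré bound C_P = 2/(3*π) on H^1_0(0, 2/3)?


||u||_L² / ||u'||_L² = sqrt(14)/21 < C_P = 2/(3*π).

u(x) = -3·x^2·(2/3 − x), so u'(x) = x*(9*x - 4).
u(x) = -3·x^2·(2/3 − x) vanishes at x = 0 and x = 2/3, so u ∈ H^1_0(0, 2/3). Differentiate via the product rule and integrate the resulting polynomials term by term.
  ∫_0^2/3 u² dx = ∫_0^2/3 (9*x^6 - 12*x^5 + 4*x^4) dx. Term by term:
    ∫_0^2/3 9*x^6 dx = 128/1701;  ∫_0^2/3 -12*x^5 dx = -128/729;  ∫_0^2/3 4*x^4 dx = 128/1215.
  Sum: 128/1701 − 128/729 + 128/1215 = 128/25515.
  ∫_0^2/3 (u')² dx = ∫_0^2/3 (81*x^4 - 72*x^3 + 16*x^2) dx. Term by term:
    ∫_0^2/3 81*x^4 dx = 32/15;  ∫_0^2/3 -72*x^3 dx = -32/9;  ∫_0^2/3 16*x^2 dx = 128/81.
  Sum: 32/15 − 32/9 + 128/81 = 64/405.
∫_0^2/3 u² dx = 128/25515, so ||u||_L² = 8*sqrt(70)/945.
∫_0^2/3 (u')² dx = 64/405, so ||u'||_L² = 8*sqrt(5)/45.
Ratio ||u||_L² / ||u'||_L² = sqrt(14)/21.
Sharp Poincaré constant on H^1_0(0, 2/3) is C_P = L/π = 2/(3*π), achieved by sin(3*π/2·x).
A polynomial bump cannot attain the sharp Poincaré constant (only the first sine eigenfunction does), so the ratio is strictly less than C_P, consistent with ||u||_L² ≤ C_P ||u'||_L².


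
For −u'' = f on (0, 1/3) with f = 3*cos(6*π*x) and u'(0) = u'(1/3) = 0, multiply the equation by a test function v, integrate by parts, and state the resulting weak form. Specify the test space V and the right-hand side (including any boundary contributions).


V = H^1(0, 1/3) (no boundary constraint on v; u is determined up to an additive constant); weak form: ∫_0^1/3 u'v' dx = ∫_0^1/3 (3*cos(6*π*x)) v dx for all v ∈ V.

Multiply both sides by a test function v and integrate from 0 to 1/3:
  ∫_0^1/3 −u''(x) v(x) dx = ∫_0^1/3 f(x) v(x) dx.
Integrate the LHS by parts once:
  ∫_0^1/3 −u'' v dx = −[u'(x) v(x)]_0^1/3 + ∫_0^1/3 u'(x) v'(x) dx.
Thus ∫_0^1/3 u'(x) v'(x) dx = ∫_0^1/3 f(x) v(x) dx + [u'(x) v(x)]_0^1/3.
Choose V so that boundary terms are either known or forced to vanish.
u has homogeneous Neumann: u'(0) = u'(1/3) = 0. So [u' v]_0^1/3 = 0·v(1/3) − 0·v(0) = 0 for any v; take V = H^1(0, 1/3).
Weak formulation: find u (satisfying any essential BC) such that ∫_0^1/3 u'(x) v'(x) dx = ∫_0^1/3 f v dx for all v ∈ V (homogeneous Neumann, so boundary terms vanish).
Substituting f(x) = 3*cos(6*π*x), the right-hand side is ∫_0^1/3 (3*cos(6*π*x)) v dx.
Compatibility check (pure Neumann): taking v ≡ 1 ∈ V gives 0 = ∫_0^1/3 f dx + (0) − (0), i.e. ∫_0^1/3 f dx must equal u'(0) − u'(1/3) = 0. Indeed ∫_0^1/3 (3*cos(6*π*x)) dx = 0, so the data are compatible. The solution is then unique only up to an additive constant (fix it e.g. by requiring ∫_0^1/3 u dx = 0).


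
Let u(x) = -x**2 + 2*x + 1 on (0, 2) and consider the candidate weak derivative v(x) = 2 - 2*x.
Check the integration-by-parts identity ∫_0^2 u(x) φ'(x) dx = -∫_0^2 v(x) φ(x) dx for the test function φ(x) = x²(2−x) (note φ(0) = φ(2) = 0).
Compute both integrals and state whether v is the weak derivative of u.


LHS = 8/15, RHS = 8/15. Yes, v = u' weakly.

u(x) = -x**2 + 2*x + 1, classical derivative u'(x) = 2 - 2*x.
φ(x) = x²(2−x), so φ'(x) = x*(4 - 3*x).
Note φ(0) = φ(2) = 0, so the boundary term u·φ vanishes.
LHS = ∫_0^2 u(x) φ'(x) dx = ∫_0^2 (3*x^4 - 10*x^3 + 5*x^2 + 4*x) dx. Term by term:
  ∫_0^2 3*x^4 dx = 96/5;  ∫_0^2 -10*x^3 dx = -40;  ∫_0^2 5*x^2 dx = 40/3;
  ∫_0^2 4*x dx = 8.
Sum: 96/5 − 40 + 40/3 + 8 = 8/15.
So LHS = 8/15.
∫_0^2 v(x) φ(x) dx = ∫_0^2 (2*x^4 - 6*x^3 + 4*x^2) dx. Term by term:
  ∫_0^2 2*x^4 dx = 64/5;  ∫_0^2 -6*x^3 dx = -24;  ∫_0^2 4*x^2 dx = 32/3.
Sum: 64/5 − 24 + 32/3 = -8/15.
So RHS = -∫_0^2 v(x) φ(x) dx = 8/15.
LHS = RHS, so the identity holds for this test φ.
Moreover u is smooth here and v(x) = u'(x) = 2 - 2*x pointwise, so the identity holds for every test function. Hence v is the weak derivative of u.


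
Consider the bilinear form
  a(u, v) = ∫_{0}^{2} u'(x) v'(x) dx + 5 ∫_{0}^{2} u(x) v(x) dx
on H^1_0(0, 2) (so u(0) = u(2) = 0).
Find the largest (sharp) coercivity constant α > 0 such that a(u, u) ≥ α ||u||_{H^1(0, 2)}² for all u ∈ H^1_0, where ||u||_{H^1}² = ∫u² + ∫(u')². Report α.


α = 1

Coercivity of a(·,·) on H^1_0(0, 2) means a(u, u) ≥ α ||u||_{H^1}² for every u ∈ H^1_0.
The interval has length L = 2, and Poincaré/coercivity depend only on L. Here a(u, u) = ∫(u')² + (5)·∫u².
Here c = 5 ≥ 1, so a(u,u) = ∫(u')² + c∫u² ≥ ∫(u')² + ∫u² = ||u||_{H^1}², i.e. α = 1 works. No larger α is possible: a(u,u) ≥ α||u||_{H^1}² means (1−α)∫(u')² ≥ (α−c)∫u², and for the modes u_n = sin(nπ(x−x₀)/L) (x₀ the left endpoint) one has ∫u_n²/∫(u_n')² = (L/(nπ))² → 0, so a(u_n,u_n)/||u_n||_{H^1}² → 1. Hence the optimal constant is α = 1.
Therefore α = 1.


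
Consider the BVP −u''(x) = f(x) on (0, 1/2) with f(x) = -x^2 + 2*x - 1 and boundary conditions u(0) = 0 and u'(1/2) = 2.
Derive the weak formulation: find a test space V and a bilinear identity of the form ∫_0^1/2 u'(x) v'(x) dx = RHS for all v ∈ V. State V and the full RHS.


V = {v ∈ H^1(0, 1/2) : v(0) = 0} (test functions vanish at x = 0 where u is specified); weak form: ∫_0^1/2 u'v' dx = ∫_0^1/2 (-x^2 + 2*x - 1) v dx + 2·v(1/2) for all v ∈ V.

Multiply both sides by a test function v and integrate from 0 to 1/2:
  ∫_0^1/2 −u''(x) v(x) dx = ∫_0^1/2 f(x) v(x) dx.
Integrate the LHS by parts once:
  ∫_0^1/2 −u'' v dx = −[u'(x) v(x)]_0^1/2 + ∫_0^1/2 u'(x) v'(x) dx.
Thus ∫_0^1/2 u'(x) v'(x) dx = ∫_0^1/2 f(x) v(x) dx + [u'(x) v(x)]_0^1/2.
Choose V so that boundary terms are either known or forced to vanish.
Mixed BC: u(0) = 0 (Dirichlet) and u'(1/2) = 2 (Neumann). Define V = {v ∈ H^1(0, 1/2) : v(0) = 0}. Then [u' v]_0^1/2 = u'(1/2)·v(1/2) − u'(0)·0 = 2·v(1/2).
Weak formulation: find u (satisfying any essential BC) such that ∫_0^1/2 u'(x) v'(x) dx = ∫_0^1/2 f v dx + 2·v(1/2) for all v ∈ V (Dirichlet at 0 absorbed into V; Neumann datum at x = 1/2 contributes the boundary term).
Substituting f(x) = -x^2 + 2*x - 1, the right-hand side is ∫_0^1/2 (-x^2 + 2*x - 1) v dx + 2·v(1/2).


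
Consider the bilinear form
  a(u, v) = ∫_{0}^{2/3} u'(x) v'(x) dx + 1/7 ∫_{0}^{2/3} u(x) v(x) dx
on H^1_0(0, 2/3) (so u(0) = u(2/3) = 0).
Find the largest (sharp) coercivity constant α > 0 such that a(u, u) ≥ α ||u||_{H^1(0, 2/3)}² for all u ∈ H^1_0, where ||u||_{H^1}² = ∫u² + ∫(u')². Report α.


α = (4 + 63*π^2)/(7*(4 + 9*π^2))

Coercivity of a(·,·) on H^1_0(0, 2/3) means a(u, u) ≥ α ||u||_{H^1}² for every u ∈ H^1_0.
The interval has length L = 2/3, and Poincaré/coercivity depend only on L. Here a(u, u) = ∫(u')² + (1/7)·∫u².
Here 0 < c = 1/7 < 1. The condition a(u,u) ≥ α||u||_{H^1}² reads (1−α)∫(u')² ≥ (α−c)∫u². Any admissible α is ≤ 1 (rapidly oscillating u have ∫u²/∫(u')² → 0), and α = 1 would force 0 ≥ (1−c)∫u², impossible since c < 1; so 1−α > 0. By the sharp Poincaré inequality on H^1_0 of an interval of length L, ∫(u')² ≥ (π/L)²∫u² with equality for the first sine mode sin(π(x−x₀)/L) (x₀ the left endpoint), so the inequality holds for all u iff (1−α)(π/L)² ≥ α − c, i.e. α ≤ ((π/L)² + c)/((π/L)² + 1) = (1 + c(L/π)²)/(1 + (L/π)²). With (π/L)² = 9*π^2/4 and c = 1/7, the largest admissible constant is α = ((π/L)² + c)/((π/L)² + 1).
Simplifying, α = (4 + 63*π^2)/(7*(4 + 9*π^2)).


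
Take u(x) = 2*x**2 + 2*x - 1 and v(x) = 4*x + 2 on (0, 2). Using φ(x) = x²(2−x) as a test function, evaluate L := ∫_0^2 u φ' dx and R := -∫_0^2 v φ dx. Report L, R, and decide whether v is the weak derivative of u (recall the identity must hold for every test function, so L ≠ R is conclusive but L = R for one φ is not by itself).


LHS = -136/15, RHS = -136/15. Yes, v = u' weakly.

u(x) = 2*x**2 + 2*x - 1, classical derivative u'(x) = 4*x + 2.
φ(x) = x²(2−x), so φ'(x) = x*(4 - 3*x).
Note φ(0) = φ(2) = 0, so the boundary term u·φ vanishes.
LHS = ∫_0^2 u(x) φ'(x) dx = ∫_0^2 (-6*x^4 + 2*x^3 + 11*x^2 - 4*x) dx. Term by term:
  ∫_0^2 -6*x^4 dx = -192/5;  ∫_0^2 2*x^3 dx = 8;  ∫_0^2 11*x^2 dx = 88/3;
  ∫_0^2 -4*x dx = -8.
Sum: -192/5 + 8 + 88/3 − 8 = -136/15.
So LHS = -136/15.
∫_0^2 v(x) φ(x) dx = ∫_0^2 (-4*x^4 + 6*x^3 + 4*x^2) dx. Term by term:
  ∫_0^2 -4*x^4 dx = -128/5;  ∫_0^2 6*x^3 dx = 24;  ∫_0^2 4*x^2 dx = 32/3.
Sum: -128/5 + 24 + 32/3 = 136/15.
So RHS = -∫_0^2 v(x) φ(x) dx = -136/15.
LHS = RHS, so the identity holds for this test φ.
Moreover u is smooth here and v(x) = u'(x) = 4*x + 2 pointwise, so the identity holds for every test function. Hence v is the weak derivative of u.
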